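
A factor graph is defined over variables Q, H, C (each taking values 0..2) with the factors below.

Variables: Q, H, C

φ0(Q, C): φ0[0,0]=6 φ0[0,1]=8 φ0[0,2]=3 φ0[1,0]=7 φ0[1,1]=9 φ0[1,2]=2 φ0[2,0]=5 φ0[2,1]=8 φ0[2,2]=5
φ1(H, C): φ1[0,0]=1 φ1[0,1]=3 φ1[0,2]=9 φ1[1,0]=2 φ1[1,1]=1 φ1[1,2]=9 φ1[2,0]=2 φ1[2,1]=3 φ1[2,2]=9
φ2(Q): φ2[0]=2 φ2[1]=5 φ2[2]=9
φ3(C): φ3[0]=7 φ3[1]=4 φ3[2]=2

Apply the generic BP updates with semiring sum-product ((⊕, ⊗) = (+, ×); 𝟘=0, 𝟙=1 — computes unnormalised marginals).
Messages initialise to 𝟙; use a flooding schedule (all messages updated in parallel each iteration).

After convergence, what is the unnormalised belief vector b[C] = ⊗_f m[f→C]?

init: all messages = 𝟙 over 3 values
r1 m[φ0→Q] = [17, 18, 18]
r1 m[φ0→C] = [18, 25, 10]
r1 m[φ1→H] = [13, 12, 14]
r1 m[φ1→C] = [5, 7, 27]
r1 m[φ2→Q] = [2, 5, 9]
r1 m[φ3→C] = [7, 4, 2]
r1 m[Q→φ0] = [1, 1, 1]
r1 m[Q→φ2] = [1, 1, 1]
r1 m[H→φ1] = [1, 1, 1]
r1 m[C→φ0] = [1, 1, 1]
r1 m[C→φ1] = [1, 1, 1]
r1 m[C→φ3] = [1, 1, 1]
r2 m[φ0→Q] = [17, 18, 18]
r2 m[φ0→C] = [18, 25, 10]
r2 m[φ1→H] = [13, 12, 14]
r2 m[φ1→C] = [5, 7, 27]
r2 m[φ2→Q] = [2, 5, 9]
r2 m[φ3→C] = [7, 4, 2]
r2 m[Q→φ0] = [2, 5, 9]
r2 m[Q→φ2] = [17, 18, 18]
r2 m[H→φ1] = [1, 1, 1]
r2 m[C→φ0] = [35, 28, 54]
r2 m[C→φ1] = [126, 100, 20]
r2 m[C→φ3] = [90, 175, 270]
r3 m[φ0→Q] = [596, 605, 669]
r3 m[φ0→C] = [92, 133, 61]
r3 m[φ1→H] = [606, 532, 732]
r3 m[φ1→C] = [5, 7, 27]
r3 m[φ2→Q] = [2, 5, 9]
r3 m[φ3→C] = [7, 4, 2]
r3 m[Q→φ0] = [2, 5, 9]
r3 m[Q→φ2] = [17, 18, 18]
r3 m[H→φ1] = [1, 1, 1]
r3 m[C→φ0] = [35, 28, 54]
r3 m[C→φ1] = [126, 100, 20]
r3 m[C→φ3] = [90, 175, 270]
r4 m[φ0→Q] = [596, 605, 669]
r4 m[φ0→C] = [92, 133, 61]
r4 m[φ1→H] = [606, 532, 732]
r4 m[φ1→C] = [5, 7, 27]
r4 m[φ2→Q] = [2, 5, 9]
r4 m[φ3→C] = [7, 4, 2]
r4 m[Q→φ0] = [2, 5, 9]
r4 m[Q→φ2] = [596, 605, 669]
r4 m[H→φ1] = [1, 1, 1]
r4 m[C→φ0] = [35, 28, 54]
r4 m[C→φ1] = [644, 532, 122]
r4 m[C→φ3] = [460, 931, 1647]
r5 m[φ0→Q] = [596, 605, 669]
r5 m[φ0→C] = [92, 133, 61]
r5 m[φ1→H] = [3338, 2918, 3982]
r5 m[φ1→C] = [5, 7, 27]
r5 m[φ2→Q] = [2, 5, 9]
r5 m[φ3→C] = [7, 4, 2]
r5 m[Q→φ0] = [2, 5, 9]
r5 m[Q→φ2] = [596, 605, 669]
r5 m[H→φ1] = [1, 1, 1]
r5 m[C→φ0] = [35, 28, 54]
r5 m[C→φ1] = [644, 532, 122]
r5 m[C→φ3] = [460, 931, 1647]
r6 m[φ0→Q] = [596, 605, 669]
r6 m[φ0→C] = [92, 133, 61]
r6 m[φ1→H] = [3338, 2918, 3982]
r6 m[φ1→C] = [5, 7, 27]
r6 m[φ2→Q] = [2, 5, 9]
r6 m[φ3→C] = [7, 4, 2]
r6 m[Q→φ0] = [2, 5, 9]
r6 m[Q→φ2] = [596, 605, 669]
r6 m[H→φ1] = [1, 1, 1]
r6 m[C→φ0] = [35, 28, 54]
r6 m[C→φ1] = [644, 532, 122]
r6 m[C→φ3] = [460, 931, 1647]
fixed point reached at round 6
b[C] = ⊗ incoming = [3220, 3724, 3294]

b[C] = [3220, 3724, 3294]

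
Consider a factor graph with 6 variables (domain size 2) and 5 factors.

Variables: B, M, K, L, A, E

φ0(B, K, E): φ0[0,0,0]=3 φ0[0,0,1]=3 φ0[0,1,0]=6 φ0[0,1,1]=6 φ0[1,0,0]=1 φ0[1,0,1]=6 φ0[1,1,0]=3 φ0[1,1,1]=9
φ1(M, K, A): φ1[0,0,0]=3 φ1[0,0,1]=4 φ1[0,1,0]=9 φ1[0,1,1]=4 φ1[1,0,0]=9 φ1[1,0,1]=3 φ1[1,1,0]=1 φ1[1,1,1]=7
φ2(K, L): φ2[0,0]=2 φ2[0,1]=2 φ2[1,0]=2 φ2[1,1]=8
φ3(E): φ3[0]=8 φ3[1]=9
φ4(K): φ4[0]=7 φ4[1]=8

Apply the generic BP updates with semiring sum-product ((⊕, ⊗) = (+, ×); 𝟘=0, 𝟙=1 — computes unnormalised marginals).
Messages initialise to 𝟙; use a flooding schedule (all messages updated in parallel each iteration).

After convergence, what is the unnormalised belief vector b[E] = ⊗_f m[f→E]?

b[E] = [137984, 269892]

init: all messages = 𝟙 over 2 values
r1 m[φ0→B] = [18, 19]
r1 m[φ0→K] = [13, 24]
r1 m[φ0→E] = [13, 24]
r1 m[φ1→M] = [20, 20]
r1 m[φ1→K] = [19, 21]
r1 m[φ1→A] = [22, 18]
r1 m[φ2→K] = [4, 10]
r1 m[φ2→L] = [4, 10]
r1 m[φ3→E] = [8, 9]
r1 m[φ4→K] = [7, 8]
r1 m[B→φ0] = [1, 1]
r1 m[M→φ1] = [1, 1]
r1 m[K→φ0] = [1, 1]
r1 m[K→φ1] = [1, 1]
r1 m[K→φ2] = [1, 1]
r1 m[K→φ4] = [1, 1]
r1 m[L→φ2] = [1, 1]
r1 m[A→φ1] = [1, 1]
r1 m[E→φ0] = [1, 1]
r1 m[E→φ3] = [1, 1]
r2 m[φ0→B] = [18, 19]
r2 m[φ0→K] = [13, 24]
r2 m[φ0→E] = [13, 24]
r2 m[φ1→M] = [20, 20]
r2 m[φ1→K] = [19, 21]
r2 m[φ1→A] = [22, 18]
r2 m[φ2→K] = [4, 10]
r2 m[φ2→L] = [4, 10]
r2 m[φ3→E] = [8, 9]
r2 m[φ4→K] = [7, 8]
r2 m[B→φ0] = [1, 1]
r2 m[M→φ1] = [1, 1]
r2 m[K→φ0] = [532, 1680]
r2 m[K→φ1] = [364, 1920]
r2 m[K→φ2] = [1729, 4032]
r2 m[K→φ4] = [988, 5040]
r2 m[L→φ2] = [1, 1]
r2 m[A→φ1] = [1, 1]
r2 m[E→φ0] = [8, 9]
r2 m[E→φ3] = [13, 24]
r3 m[φ0→B] = [198492, 209384]
r3 m[φ0→K] = [113, 207]
r3 m[φ0→E] = [17248, 29988]
r3 m[φ1→M] = [27508, 19728]
r3 m[φ1→K] = [19, 21]
r3 m[φ1→A] = [23568, 23668]
r3 m[φ2→K] = [4, 10]
r3 m[φ2→L] = [11522, 35714]
r3 m[φ3→E] = [8, 9]
r3 m[φ4→K] = [7, 8]
r3 m[B→φ0] = [1, 1]
r3 m[M→φ1] = [1, 1]
r3 m[K→φ0] = [532, 1680]
r3 m[K→φ1] = [364, 1920]
r3 m[K→φ2] = [1729, 4032]
r3 m[K→φ4] = [988, 5040]
r3 m[L→φ2] = [1, 1]
r3 m[A→φ1] = [1, 1]
r3 m[E→φ0] = [8, 9]
r3 m[E→φ3] = [13, 24]
r4 m[φ0→B] = [198492, 209384]
r4 m[φ0→K] = [113, 207]
r4 m[φ0→E] = [17248, 29988]
r4 m[φ1→M] = [27508, 19728]
r4 m[φ1→K] = [19, 21]
r4 m[φ1→A] = [23568, 23668]
r4 m[φ2→K] = [4, 10]
r4 m[φ2→L] = [11522, 35714]
r4 m[φ3→E] = [8, 9]
r4 m[φ4→K] = [7, 8]
r4 m[B→φ0] = [1, 1]
r4 m[M→φ1] = [1, 1]
r4 m[K→φ0] = [532, 1680]
r4 m[K→φ1] = [3164, 16560]
r4 m[K→φ2] = [15029, 34776]
r4 m[K→φ4] = [8588, 43470]
r4 m[L→φ2] = [1, 1]
r4 m[A→φ1] = [1, 1]
r4 m[E→φ0] = [8, 9]
r4 m[E→φ3] = [17248, 29988]
r5 m[φ0→B] = [198492, 209384]
r5 m[φ0→K] = [113, 207]
r5 m[φ0→E] = [17248, 29988]
r5 m[φ1→M] = [237428, 170448]
r5 m[φ1→K] = [19, 21]
r5 m[φ1→A] = [203568, 204308]
r5 m[φ2→K] = [4, 10]
r5 m[φ2→L] = [99610, 308266]
r5 m[φ3→E] = [8, 9]
r5 m[φ4→K] = [7, 8]
r5 m[B→φ0] = [1, 1]
r5 m[M→φ1] = [1, 1]
r5 m[K→φ0] = [532, 1680]
r5 m[K→φ1] = [3164, 16560]
r5 m[K→φ2] = [15029, 34776]
r5 m[K→φ4] = [8588, 43470]
r5 m[L→φ2] = [1, 1]
r5 m[A→φ1] = [1, 1]
r5 m[E→φ0] = [8, 9]
r5 m[E→φ3] = [17248, 29988]
r6 m[φ0→B] = [198492, 209384]
r6 m[φ0→K] = [113, 207]
r6 m[φ0→E] = [17248, 29988]
r6 m[φ1→M] = [237428, 170448]
r6 m[φ1→K] = [19, 21]
r6 m[φ1→A] = [203568, 204308]
r6 m[φ2→K] = [4, 10]
r6 m[φ2→L] = [99610, 308266]
r6 m[φ3→E] = [8, 9]
r6 m[φ4→K] = [7, 8]
r6 m[B→φ0] = [1, 1]
r6 m[M→φ1] = [1, 1]
r6 m[K→φ0] = [532, 1680]
r6 m[K→φ1] = [3164, 16560]
r6 m[K→φ2] = [15029, 34776]
r6 m[K→φ4] = [8588, 43470]
r6 m[L→φ2] = [1, 1]
r6 m[A→φ1] = [1, 1]
r6 m[E→φ0] = [8, 9]
r6 m[E→φ3] = [17248, 29988]
fixed point reached at round 6
b[E] = ⊗ incoming = [137984, 269892]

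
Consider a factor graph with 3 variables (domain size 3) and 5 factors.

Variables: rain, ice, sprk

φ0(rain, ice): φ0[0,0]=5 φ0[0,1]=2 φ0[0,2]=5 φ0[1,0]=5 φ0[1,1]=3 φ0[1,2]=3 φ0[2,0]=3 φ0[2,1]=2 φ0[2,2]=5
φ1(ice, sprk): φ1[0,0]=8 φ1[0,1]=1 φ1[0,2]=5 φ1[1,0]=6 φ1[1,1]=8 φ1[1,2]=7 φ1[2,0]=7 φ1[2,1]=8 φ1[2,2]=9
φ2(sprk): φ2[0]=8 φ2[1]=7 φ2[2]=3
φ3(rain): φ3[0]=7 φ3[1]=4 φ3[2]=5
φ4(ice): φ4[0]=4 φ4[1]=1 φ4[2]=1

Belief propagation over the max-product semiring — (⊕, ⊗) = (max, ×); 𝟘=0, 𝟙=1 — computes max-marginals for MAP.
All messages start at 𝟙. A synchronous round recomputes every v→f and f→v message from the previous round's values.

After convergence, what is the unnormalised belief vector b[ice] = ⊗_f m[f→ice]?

b[ice] = [8960, 784, 1960]

init: all messages = 𝟙 over 3 values
r1 m[φ0→rain] = [5, 5, 5]
r1 m[φ0→ice] = [5, 3, 5]
r1 m[φ1→ice] = [8, 8, 9]
r1 m[φ1→sprk] = [8, 8, 9]
r1 m[φ2→sprk] = [8, 7, 3]
r1 m[φ3→rain] = [7, 4, 5]
r1 m[φ4→ice] = [4, 1, 1]
r1 m[rain→φ0] = [1, 1, 1]
r1 m[rain→φ3] = [1, 1, 1]
r1 m[ice→φ0] = [1, 1, 1]
r1 m[ice→φ1] = [1, 1, 1]
r1 m[ice→φ4] = [1, 1, 1]
r1 m[sprk→φ1] = [1, 1, 1]
r1 m[sprk→φ2] = [1, 1, 1]
r2 m[φ0→rain] = [5, 5, 5]
r2 m[φ0→ice] = [5, 3, 5]
r2 m[φ1→ice] = [8, 8, 9]
r2 m[φ1→sprk] = [8, 8, 9]
r2 m[φ2→sprk] = [8, 7, 3]
r2 m[φ3→rain] = [7, 4, 5]
r2 m[φ4→ice] = [4, 1, 1]
r2 m[rain→φ0] = [7, 4, 5]
r2 m[rain→φ3] = [5, 5, 5]
r2 m[ice→φ0] = [32, 8, 9]
r2 m[ice→φ1] = [20, 3, 5]
r2 m[ice→φ4] = [40, 24, 45]
r2 m[sprk→φ1] = [8, 7, 3]
r2 m[sprk→φ2] = [8, 8, 9]
r3 m[φ0→rain] = [160, 160, 96]
r3 m[φ0→ice] = [35, 14, 35]
r3 m[φ1→ice] = [64, 56, 56]
r3 m[φ1→sprk] = [160, 40, 100]
r3 m[φ2→sprk] = [8, 7, 3]
r3 m[φ3→rain] = [7, 4, 5]
r3 m[φ4→ice] = [4, 1, 1]
r3 m[rain→φ0] = [7, 4, 5]
r3 m[rain→φ3] = [5, 5, 5]
r3 m[ice→φ0] = [32, 8, 9]
r3 m[ice→φ1] = [20, 3, 5]
r3 m[ice→φ4] = [40, 24, 45]
r3 m[sprk→φ1] = [8, 7, 3]
r3 m[sprk→φ2] = [8, 8, 9]
r4 m[φ0→rain] = [160, 160, 96]
r4 m[φ0→ice] = [35, 14, 35]
r4 m[φ1→ice] = [64, 56, 56]
r4 m[φ1→sprk] = [160, 40, 100]
r4 m[φ2→sprk] = [8, 7, 3]
r4 m[φ3→rain] = [7, 4, 5]
r4 m[φ4→ice] = [4, 1, 1]
r4 m[rain→φ0] = [7, 4, 5]
r4 m[rain→φ3] = [160, 160, 96]
r4 m[ice→φ0] = [256, 56, 56]
r4 m[ice→φ1] = [140, 14, 35]
r4 m[ice→φ4] = [2240, 784, 1960]
r4 m[sprk→φ1] = [8, 7, 3]
r4 m[sprk→φ2] = [160, 40, 100]
r5 m[φ0→rain] = [1280, 1280, 768]
r5 m[φ0→ice] = [35, 14, 35]
r5 m[φ1→ice] = [64, 56, 56]
r5 m[φ1→sprk] = [1120, 280, 700]
r5 m[φ2→sprk] = [8, 7, 3]
r5 m[φ3→rain] = [7, 4, 5]
r5 m[φ4→ice] = [4, 1, 1]
r5 m[rain→φ0] = [7, 4, 5]
r5 m[rain→φ3] = [160, 160, 96]
r5 m[ice→φ0] = [256, 56, 56]
r5 m[ice→φ1] = [140, 14, 35]
r5 m[ice→φ4] = [2240, 784, 1960]
r5 m[sprk→φ1] = [8, 7, 3]
r5 m[sprk→φ2] = [160, 40, 100]
r6 m[φ0→rain] = [1280, 1280, 768]
r6 m[φ0→ice] = [35, 14, 35]
r6 m[φ1→ice] = [64, 56, 56]
r6 m[φ1→sprk] = [1120, 280, 700]
r6 m[φ2→sprk] = [8, 7, 3]
r6 m[φ3→rain] = [7, 4, 5]
r6 m[φ4→ice] = [4, 1, 1]
r6 m[rain→φ0] = [7, 4, 5]
r6 m[rain→φ3] = [1280, 1280, 768]
r6 m[ice→φ0] = [256, 56, 56]
r6 m[ice→φ1] = [140, 14, 35]
r6 m[ice→φ4] = [2240, 784, 1960]
r6 m[sprk→φ1] = [8, 7, 3]
r6 m[sprk→φ2] = [1120, 280, 700]
r7 m[φ0→rain] = [1280, 1280, 768]
r7 m[φ0→ice] = [35, 14, 35]
r7 m[φ1→ice] = [64, 56, 56]
r7 m[φ1→sprk] = [1120, 280, 700]
r7 m[φ2→sprk] = [8, 7, 3]
r7 m[φ3→rain] = [7, 4, 5]
r7 m[φ4→ice] = [4, 1, 1]
r7 m[rain→φ0] = [7, 4, 5]
r7 m[rain→φ3] = [1280, 1280, 768]
r7 m[ice→φ0] = [256, 56, 56]
r7 m[ice→φ1] = [140, 14, 35]
r7 m[ice→φ4] = [2240, 784, 1960]
r7 m[sprk→φ1] = [8, 7, 3]
r7 m[sprk→φ2] = [1120, 280, 700]
fixed point reached at round 7
b[ice] = ⊗ incoming = [8960, 784, 1960]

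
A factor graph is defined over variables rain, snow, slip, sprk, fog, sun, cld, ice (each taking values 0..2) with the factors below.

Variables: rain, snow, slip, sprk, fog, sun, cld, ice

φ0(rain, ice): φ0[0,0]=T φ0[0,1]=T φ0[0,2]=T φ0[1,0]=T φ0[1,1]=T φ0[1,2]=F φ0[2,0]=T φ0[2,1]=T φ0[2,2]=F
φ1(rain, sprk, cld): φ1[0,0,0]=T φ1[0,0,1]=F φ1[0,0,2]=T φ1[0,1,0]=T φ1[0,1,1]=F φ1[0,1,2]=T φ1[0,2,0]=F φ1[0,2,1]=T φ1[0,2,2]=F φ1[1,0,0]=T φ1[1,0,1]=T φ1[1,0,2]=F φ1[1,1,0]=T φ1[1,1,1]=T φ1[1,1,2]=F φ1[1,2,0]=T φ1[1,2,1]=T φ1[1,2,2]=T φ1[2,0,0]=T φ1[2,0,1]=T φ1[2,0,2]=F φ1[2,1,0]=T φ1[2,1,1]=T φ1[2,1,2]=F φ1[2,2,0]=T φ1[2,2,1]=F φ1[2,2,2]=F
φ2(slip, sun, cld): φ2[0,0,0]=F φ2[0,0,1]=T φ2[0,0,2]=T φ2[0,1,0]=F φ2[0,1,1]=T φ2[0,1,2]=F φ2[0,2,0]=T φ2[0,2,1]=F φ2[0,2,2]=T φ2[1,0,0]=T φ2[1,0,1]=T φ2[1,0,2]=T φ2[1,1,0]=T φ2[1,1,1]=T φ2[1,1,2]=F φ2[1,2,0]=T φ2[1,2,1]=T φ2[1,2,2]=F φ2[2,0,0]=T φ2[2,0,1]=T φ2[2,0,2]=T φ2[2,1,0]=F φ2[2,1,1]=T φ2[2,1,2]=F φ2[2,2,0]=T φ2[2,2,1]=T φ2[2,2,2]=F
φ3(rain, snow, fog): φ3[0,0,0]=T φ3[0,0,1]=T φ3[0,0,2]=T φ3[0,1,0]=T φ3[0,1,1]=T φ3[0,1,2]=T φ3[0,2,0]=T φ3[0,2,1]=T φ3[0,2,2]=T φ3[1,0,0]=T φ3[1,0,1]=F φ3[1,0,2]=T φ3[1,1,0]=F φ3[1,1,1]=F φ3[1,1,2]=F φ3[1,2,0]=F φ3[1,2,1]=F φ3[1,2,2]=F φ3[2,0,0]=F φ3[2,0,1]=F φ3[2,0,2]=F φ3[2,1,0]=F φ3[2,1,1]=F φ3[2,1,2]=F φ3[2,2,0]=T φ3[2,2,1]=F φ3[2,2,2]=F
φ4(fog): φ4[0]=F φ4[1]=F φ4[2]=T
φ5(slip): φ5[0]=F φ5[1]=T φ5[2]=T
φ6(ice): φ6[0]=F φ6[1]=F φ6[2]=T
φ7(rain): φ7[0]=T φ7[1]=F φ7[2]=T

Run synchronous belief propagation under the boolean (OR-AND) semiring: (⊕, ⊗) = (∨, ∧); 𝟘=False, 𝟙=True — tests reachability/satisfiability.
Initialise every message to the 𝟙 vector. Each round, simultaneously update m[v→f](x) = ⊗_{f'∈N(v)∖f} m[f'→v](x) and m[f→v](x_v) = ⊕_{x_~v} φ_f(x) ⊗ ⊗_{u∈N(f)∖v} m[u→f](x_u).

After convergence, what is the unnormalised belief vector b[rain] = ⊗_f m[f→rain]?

init: all messages = 𝟙 over 3 values
r1 m[φ0→rain] = [T, T, T]
r1 m[φ0→ice] = [T, T, T]
r1 m[φ1→rain] = [T, T, T]
r1 m[φ1→sprk] = [T, T, T]
r1 m[φ1→cld] = [T, T, T]
r1 m[φ2→slip] = [T, T, T]
r1 m[φ2→sun] = [T, T, T]
r1 m[φ2→cld] = [T, T, T]
r1 m[φ3→rain] = [T, T, T]
r1 m[φ3→snow] = [T, T, T]
r1 m[φ3→fog] = [T, T, T]
r1 m[φ4→fog] = [F, F, T]
r1 m[φ5→slip] = [F, T, T]
r1 m[φ6→ice] = [F, F, T]
r1 m[φ7→rain] = [T, F, T]
r1 m[rain→φ0] = [T, T, T]
r1 m[rain→φ1] = [T, T, T]
r1 m[rain→φ3] = [T, T, T]
r1 m[rain→φ7] = [T, T, T]
r1 m[snow→φ3] = [T, T, T]
r1 m[slip→φ2] = [T, T, T]
r1 m[slip→φ5] = [T, T, T]
r1 m[sprk→φ1] = [T, T, T]
r1 m[fog→φ3] = [T, T, T]
r1 m[fog→φ4] = [T, T, T]
r1 m[sun→φ2] = [T, T, T]
r1 m[cld→φ1] = [T, T, T]
r1 m[cld→φ2] = [T, T, T]
r1 m[ice→φ0] = [T, T, T]
r1 m[ice→φ6] = [T, T, T]
r2 m[φ0→rain] = [T, T, T]
r2 m[φ0→ice] = [T, T, T]
r2 m[φ1→rain] = [T, T, T]
r2 m[φ1→sprk] = [T, T, T]
r2 m[φ1→cld] = [T, T, T]
r2 m[φ2→slip] = [T, T, T]
r2 m[φ2→sun] = [T, T, T]
r2 m[φ2→cld] = [T, T, T]
r2 m[φ3→rain] = [T, T, T]
r2 m[φ3→snow] = [T, T, T]
r2 m[φ3→fog] = [T, T, T]
r2 m[φ4→fog] = [F, F, T]
r2 m[φ5→slip] = [F, T, T]
r2 m[φ6→ice] = [F, F, T]
r2 m[φ7→rain] = [T, F, T]
r2 m[rain→φ0] = [T, F, T]
r2 m[rain→φ1] = [T, F, T]
r2 m[rain→φ3] = [T, F, T]
r2 m[rain→φ7] = [T, T, T]
r2 m[snow→φ3] = [T, T, T]
r2 m[slip→φ2] = [F, T, T]
r2 m[slip→φ5] = [T, T, T]
r2 m[sprk→φ1] = [T, T, T]
r2 m[fog→φ3] = [F, F, T]
r2 m[fog→φ4] = [T, T, T]
r2 m[sun→φ2] = [T, T, T]
r2 m[cld→φ1] = [T, T, T]
r2 m[cld→φ2] = [T, T, T]
r2 m[ice→φ0] = [F, F, T]
r2 m[ice→φ6] = [T, T, T]
r3 m[φ0→rain] = [T, F, F]
r3 m[φ0→ice] = [T, T, T]
r3 m[φ1→rain] = [T, T, T]
r3 m[φ1→sprk] = [T, T, T]
r3 m[φ1→cld] = [T, T, T]
r3 m[φ2→slip] = [T, T, T]
r3 m[φ2→sun] = [T, T, T]
r3 m[φ2→cld] = [T, T, T]
r3 m[φ3→rain] = [T, T, F]
r3 m[φ3→snow] = [T, T, T]
r3 m[φ3→fog] = [T, T, T]
r3 m[φ4→fog] = [F, F, T]
r3 m[φ5→slip] = [F, T, T]
r3 m[φ6→ice] = [F, F, T]
r3 m[φ7→rain] = [T, F, T]
r3 m[rain→φ0] = [T, F, T]
r3 m[rain→φ1] = [T, F, T]
r3 m[rain→φ3] = [T, F, T]
r3 m[rain→φ7] = [T, T, T]
r3 m[snow→φ3] = [T, T, T]
r3 m[slip→φ2] = [F, T, T]
r3 m[slip→φ5] = [T, T, T]
r3 m[sprk→φ1] = [T, T, T]
r3 m[fog→φ3] = [F, F, T]
r3 m[fog→φ4] = [T, T, T]
r3 m[sun→φ2] = [T, T, T]
r3 m[cld→φ1] = [T, T, T]
r3 m[cld→φ2] = [T, T, T]
r3 m[ice→φ0] = [F, F, T]
r3 m[ice→φ6] = [T, T, T]
r4 m[φ0→rain] = [T, F, F]
r4 m[φ0→ice] = [T, T, T]
r4 m[φ1→rain] = [T, T, T]
r4 m[φ1→sprk] = [T, T, T]
r4 m[φ1→cld] = [T, T, T]
r4 m[φ2→slip] = [T, T, T]
r4 m[φ2→sun] = [T, T, T]
r4 m[φ2→cld] = [T, T, T]
r4 m[φ3→rain] = [T, T, F]
r4 m[φ3→snow] = [T, T, T]
r4 m[φ3→fog] = [T, T, T]
r4 m[φ4→fog] = [F, F, T]
r4 m[φ5→slip] = [F, T, T]
r4 m[φ6→ice] = [F, F, T]
r4 m[φ7→rain] = [T, F, T]
r4 m[rain→φ0] = [T, F, F]
r4 m[rain→φ1] = [T, F, F]
r4 m[rain→φ3] = [T, F, F]
r4 m[rain→φ7] = [T, F, F]
r4 m[snow→φ3] = [T, T, T]
r4 m[slip→φ2] = [F, T, T]
r4 m[slip→φ5] = [T, T, T]
r4 m[sprk→φ1] = [T, T, T]
r4 m[fog→φ3] = [F, F, T]
r4 m[fog→φ4] = [T, T, T]
r4 m[sun→φ2] = [T, T, T]
r4 m[cld→φ1] = [T, T, T]
r4 m[cld→φ2] = [T, T, T]
r4 m[ice→φ0] = [F, F, T]
r4 m[ice→φ6] = [T, T, T]
r5 m[φ0→rain] = [T, F, F]
r5 m[φ0→ice] = [T, T, T]
r5 m[φ1→rain] = [T, T, T]
r5 m[φ1→sprk] = [T, T, T]
r5 m[φ1→cld] = [T, T, T]
r5 m[φ2→slip] = [T, T, T]
r5 m[φ2→sun] = [T, T, T]
r5 m[φ2→cld] = [T, T, T]
r5 m[φ3→rain] = [T, T, F]
r5 m[φ3→snow] = [T, T, T]
r5 m[φ3→fog] = [T, T, T]
r5 m[φ4→fog] = [F, F, T]
r5 m[φ5→slip] = [F, T, T]
r5 m[φ6→ice] = [F, F, T]
r5 m[φ7→rain] = [T, F, T]
r5 m[rain→φ0] = [T, F, F]
r5 m[rain→φ1] = [T, F, F]
r5 m[rain→φ3] = [T, F, F]
r5 m[rain→φ7] = [T, F, F]
r5 m[snow→φ3] = [T, T, T]
r5 m[slip→φ2] = [F, T, T]
r5 m[slip→φ5] = [T, T, T]
r5 m[sprk→φ1] = [T, T, T]
r5 m[fog→φ3] = [F, F, T]
r5 m[fog→φ4] = [T, T, T]
r5 m[sun→φ2] = [T, T, T]
r5 m[cld→φ1] = [T, T, T]
r5 m[cld→φ2] = [T, T, T]
r5 m[ice→φ0] = [F, F, T]
r5 m[ice→φ6] = [T, T, T]
fixed point reached at round 5
b[rain] = ⊗ incoming = [T, F, F]

b[rain] = [T, F, F]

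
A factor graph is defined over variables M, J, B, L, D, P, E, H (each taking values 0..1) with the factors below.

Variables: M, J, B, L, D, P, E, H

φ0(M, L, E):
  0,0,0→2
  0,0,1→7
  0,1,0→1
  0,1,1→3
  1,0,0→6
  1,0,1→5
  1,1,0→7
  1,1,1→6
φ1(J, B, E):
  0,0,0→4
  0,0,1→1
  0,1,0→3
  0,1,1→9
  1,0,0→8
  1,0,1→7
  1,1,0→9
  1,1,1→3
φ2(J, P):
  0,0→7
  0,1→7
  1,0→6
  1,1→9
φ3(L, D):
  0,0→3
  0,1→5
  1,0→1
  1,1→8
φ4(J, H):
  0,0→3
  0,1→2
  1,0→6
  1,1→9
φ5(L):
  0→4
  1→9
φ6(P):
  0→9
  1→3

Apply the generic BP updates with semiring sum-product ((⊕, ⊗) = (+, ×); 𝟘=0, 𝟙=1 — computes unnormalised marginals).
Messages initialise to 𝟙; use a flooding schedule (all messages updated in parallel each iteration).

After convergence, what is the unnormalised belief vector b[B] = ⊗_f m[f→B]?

init: all messages = 𝟙 over 2 values
r1 m[φ0→M] = [13, 24]
r1 m[φ0→L] = [20, 17]
r1 m[φ0→E] = [16, 21]
r1 m[φ1→J] = [17, 27]
r1 m[φ1→B] = [20, 24]
r1 m[φ1→E] = [24, 20]
r1 m[φ2→J] = [14, 15]
r1 m[φ2→P] = [13, 16]
r1 m[φ3→L] = [8, 9]
r1 m[φ3→D] = [4, 13]
r1 m[φ4→J] = [5, 15]
r1 m[φ4→H] = [9, 11]
r1 m[φ5→L] = [4, 9]
r1 m[φ6→P] = [9, 3]
r1 m[M→φ0] = [1, 1]
r1 m[J→φ1] = [1, 1]
r1 m[J→φ2] = [1, 1]
r1 m[J→φ4] = [1, 1]
r1 m[B→φ1] = [1, 1]
r1 m[L→φ0] = [1, 1]
r1 m[L→φ3] = [1, 1]
r1 m[L→φ5] = [1, 1]
r1 m[D→φ3] = [1, 1]
r1 m[P→φ2] = [1, 1]
r1 m[P→φ6] = [1, 1]
r1 m[E→φ0] = [1, 1]
r1 m[E→φ1] = [1, 1]
r1 m[H→φ4] = [1, 1]
r2 m[φ0→M] = [13, 24]
r2 m[φ0→L] = [20, 17]
r2 m[φ0→E] = [16, 21]
r2 m[φ1→J] = [17, 27]
r2 m[φ1→B] = [20, 24]
r2 m[φ1→E] = [24, 20]
r2 m[φ2→J] = [14, 15]
r2 m[φ2→P] = [13, 16]
r2 m[φ3→L] = [8, 9]
r2 m[φ3→D] = [4, 13]
r2 m[φ4→J] = [5, 15]
r2 m[φ4→H] = [9, 11]
r2 m[φ5→L] = [4, 9]
r2 m[φ6→P] = [9, 3]
r2 m[M→φ0] = [1, 1]
r2 m[J→φ1] = [70, 225]
r2 m[J→φ2] = [85, 405]
r2 m[J→φ4] = [238, 405]
r2 m[B→φ1] = [1, 1]
r2 m[L→φ0] = [32, 81]
r2 m[L→φ3] = [80, 153]
r2 m[L→φ5] = [160, 153]
r2 m[D→φ3] = [1, 1]
r2 m[P→φ2] = [9, 3]
r2 m[P→φ6] = [13, 16]
r2 m[E→φ0] = [24, 20]
r2 m[E→φ1] = [16, 21]
r2 m[H→φ4] = [1, 1]
r3 m[φ0→M] = [12820, 31136]
r3 m[φ0→L] = [432, 372]
r3 m[φ0→E] = [904, 1113]
r3 m[φ1→J] = [322, 482]
r3 m[φ1→B] = [67825, 63165]
r3 m[φ1→E] = [4315, 2950]
r3 m[φ2→J] = [84, 81]
r3 m[φ2→P] = [3025, 4240]
r3 m[φ3→L] = [8, 9]
r3 m[φ3→D] = [393, 1624]
r3 m[φ4→J] = [5, 15]
r3 m[φ4→H] = [3144, 4121]
r3 m[φ5→L] = [4, 9]
r3 m[φ6→P] = [9, 3]
r3 m[M→φ0] = [1, 1]
r3 m[J→φ1] = [70, 225]
r3 m[J→φ2] = [85, 405]
r3 m[J→φ4] = [238, 405]
r3 m[B→φ1] = [1, 1]
r3 m[L→φ0] = [32, 81]
r3 m[L→φ3] = [80, 153]
r3 m[L→φ5] = [160, 153]
r3 m[D→φ3] = [1, 1]
r3 m[P→φ2] = [9, 3]
r3 m[P→φ6] = [13, 16]
r3 m[E→φ0] = [24, 20]
r3 m[E→φ1] = [16, 21]
r3 m[H→φ4] = [1, 1]
r4 m[φ0→M] = [12820, 31136]
r4 m[φ0→L] = [432, 372]
r4 m[φ0→E] = [904, 1113]
r4 m[φ1→J] = [322, 482]
r4 m[φ1→B] = [67825, 63165]
r4 m[φ1→E] = [4315, 2950]
r4 m[φ2→J] = [84, 81]
r4 m[φ2→P] = [3025, 4240]
r4 m[φ3→L] = [8, 9]
r4 m[φ3→D] = [393, 1624]
r4 m[φ4→J] = [5, 15]
r4 m[φ4→H] = [3144, 4121]
r4 m[φ5→L] = [4, 9]
r4 m[φ6→P] = [9, 3]
r4 m[M→φ0] = [1, 1]
r4 m[J→φ1] = [420, 1215]
r4 m[J→φ2] = [1610, 7230]
r4 m[J→φ4] = [27048, 39042]
r4 m[B→φ1] = [1, 1]
r4 m[L→φ0] = [32, 81]
r4 m[L→φ3] = [1728, 3348]
r4 m[L→φ5] = [3456, 3348]
r4 m[D→φ3] = [1, 1]
r4 m[P→φ2] = [9, 3]
r4 m[P→φ6] = [3025, 4240]
r4 m[E→φ0] = [4315, 2950]
r4 m[E→φ1] = [904, 1113]
r4 m[H→φ4] = [1, 1]
r5 m[φ0→M] = [2003325, 5180785]
r5 m[φ0→L] = [69920, 61070]
r5 m[φ0→E] = [904, 1113]
r5 m[φ1→J] = [17458, 26498]
r5 m[φ1→B] = [20239125, 19288305]
r5 m[φ1→E] = [23595, 16350]
r5 m[φ2→J] = [84, 81]
r5 m[φ2→P] = [54650, 76340]
r5 m[φ3→L] = [8, 9]
r5 m[φ3→D] = [8532, 35424]
r5 m[φ4→J] = [5, 15]
r5 m[φ4→H] = [315396, 405474]
r5 m[φ5→L] = [4, 9]
r5 m[φ6→P] = [9, 3]
r5 m[M→φ0] = [1, 1]
r5 m[J→φ1] = [420, 1215]
r5 m[J→φ2] = [1610, 7230]
r5 m[J→φ4] = [27048, 39042]
r5 m[B→φ1] = [1, 1]
r5 m[L→φ0] = [32, 81]
r5 m[L→φ3] = [1728, 3348]
r5 m[L→φ5] = [3456, 3348]
r5 m[D→φ3] = [1, 1]
r5 m[P→φ2] = [9, 3]
r5 m[P→φ6] = [3025, 4240]
r5 m[E→φ0] = [4315, 2950]
r5 m[E→φ1] = [904, 1113]
r5 m[H→φ4] = [1, 1]
r6 m[φ0→M] = [2003325, 5180785]
r6 m[φ0→L] = [69920, 61070]
r6 m[φ0→E] = [904, 1113]
r6 m[φ1→J] = [17458, 26498]
r6 m[φ1→B] = [20239125, 19288305]
r6 m[φ1→E] = [23595, 16350]
r6 m[φ2→J] = [84, 81]
r6 m[φ2→P] = [54650, 76340]
r6 m[φ3→L] = [8, 9]
r6 m[φ3→D] = [8532, 35424]
r6 m[φ4→J] = [5, 15]
r6 m[φ4→H] = [315396, 405474]
r6 m[φ5→L] = [4, 9]
r6 m[φ6→P] = [9, 3]
r6 m[M→φ0] = [1, 1]
r6 m[J→φ1] = [420, 1215]
r6 m[J→φ2] = [87290, 397470]
r6 m[J→φ4] = [1466472, 2146338]
r6 m[B→φ1] = [1, 1]
r6 m[L→φ0] = [32, 81]
r6 m[L→φ3] = [279680, 549630]
r6 m[L→φ5] = [559360, 549630]
r6 m[D→φ3] = [1, 1]
r6 m[P→φ2] = [9, 3]
r6 m[P→φ6] = [54650, 76340]
r6 m[E→φ0] = [23595, 16350]
r6 m[E→φ1] = [904, 1113]
r6 m[H→φ4] = [1, 1]
r7 m[φ0→M] = [11056725, 28470705]
r7 m[φ0→L] = [384960, 335910]
r7 m[φ0→E] = [904, 1113]
r7 m[φ1→J] = [17458, 26498]
r7 m[φ1→B] = [20239125, 19288305]
r7 m[φ1→E] = [23595, 16350]
r7 m[φ2→J] = [84, 81]
r7 m[φ2→P] = [2995850, 4188260]
r7 m[φ3→L] = [8, 9]
r7 m[φ3→D] = [1388670, 5795440]
r7 m[φ4→J] = [5, 15]
r7 m[φ4→H] = [17277444, 22249986]
r7 m[φ5→L] = [4, 9]
r7 m[φ6→P] = [9, 3]
r7 m[M→φ0] = [1, 1]
r7 m[J→φ1] = [420, 1215]
r7 m[J→φ2] = [87290, 397470]
r7 m[J→φ4] = [1466472, 2146338]
r7 m[B→φ1] = [1, 1]
r7 m[L→φ0] = [32, 81]
r7 m[L→φ3] = [279680, 549630]
r7 m[L→φ5] = [559360, 549630]
r7 m[D→φ3] = [1, 1]
r7 m[P→φ2] = [9, 3]
r7 m[P→φ6] = [54650, 76340]
r7 m[E→φ0] = [23595, 16350]
r7 m[E→φ1] = [904, 1113]
r7 m[H→φ4] = [1, 1]
r8 m[φ0→M] = [11056725, 28470705]
r8 m[φ0→L] = [384960, 335910]
r8 m[φ0→E] = [904, 1113]
r8 m[φ1→J] = [17458, 26498]
r8 m[φ1→B] = [20239125, 19288305]
r8 m[φ1→E] = [23595, 16350]
r8 m[φ2→J] = [84, 81]
r8 m[φ2→P] = [2995850, 4188260]
r8 m[φ3→L] = [8, 9]
r8 m[φ3→D] = [1388670, 5795440]
r8 m[φ4→J] = [5, 15]
r8 m[φ4→H] = [17277444, 22249986]
r8 m[φ5→L] = [4, 9]
r8 m[φ6→P] = [9, 3]
r8 m[M→φ0] = [1, 1]
r8 m[J→φ1] = [420, 1215]
r8 m[J→φ2] = [87290, 397470]
r8 m[J→φ4] = [1466472, 2146338]
r8 m[B→φ1] = [1, 1]
r8 m[L→φ0] = [32, 81]
r8 m[L→φ3] = [1539840, 3023190]
r8 m[L→φ5] = [3079680, 3023190]
r8 m[D→φ3] = [1, 1]
r8 m[P→φ2] = [9, 3]
r8 m[P→φ6] = [2995850, 4188260]
r8 m[E→φ0] = [23595, 16350]
r8 m[E→φ1] = [904, 1113]
r8 m[H→φ4] = [1, 1]
r9 m[φ0→M] = [11056725, 28470705]
r9 m[φ0→L] = [384960, 335910]
r9 m[φ0→E] = [904, 1113]
r9 m[φ1→J] = [17458, 26498]
r9 m[φ1→B] = [20239125, 19288305]
r9 m[φ1→E] = [23595, 16350]
r9 m[φ2→J] = [84, 81]
r9 m[φ2→P] = [2995850, 4188260]
r9 m[φ3→L] = [8, 9]
r9 m[φ3→D] = [7642710, 31884720]
r9 m[φ4→J] = [5, 15]
r9 m[φ4→H] = [17277444, 22249986]
r9 m[φ5→L] = [4, 9]
r9 m[φ6→P] = [9, 3]
r9 m[M→φ0] = [1, 1]
r9 m[J→φ1] = [420, 1215]
r9 m[J→φ2] = [87290, 397470]
r9 m[J→φ4] = [1466472, 2146338]
r9 m[B→φ1] = [1, 1]
r9 m[L→φ0] = [32, 81]
r9 m[L→φ3] = [1539840, 3023190]
r9 m[L→φ5] = [3079680, 3023190]
r9 m[D→φ3] = [1, 1]
r9 m[P→φ2] = [9, 3]
r9 m[P→φ6] = [2995850, 4188260]
r9 m[E→φ0] = [23595, 16350]
r9 m[E→φ1] = [904, 1113]
r9 m[H→φ4] = [1, 1]
r10 m[φ0→M] = [11056725, 28470705]
r10 m[φ0→L] = [384960, 335910]
r10 m[φ0→E] = [904, 1113]
r10 m[φ1→J] = [17458, 26498]
r10 m[φ1→B] = [20239125, 19288305]
r10 m[φ1→E] = [23595, 16350]
r10 m[φ2→J] = [84, 81]
r10 m[φ2→P] = [2995850, 4188260]
r10 m[φ3→L] = [8, 9]
r10 m[φ3→D] = [7642710, 31884720]
r10 m[φ4→J] = [5, 15]
r10 m[φ4→H] = [17277444, 22249986]
r10 m[φ5→L] = [4, 9]
r10 m[φ6→P] = [9, 3]
r10 m[M→φ0] = [1, 1]
r10 m[J→φ1] = [420, 1215]
r10 m[J→φ2] = [87290, 397470]
r10 m[J→φ4] = [1466472, 2146338]
r10 m[B→φ1] = [1, 1]
r10 m[L→φ0] = [32, 81]
r10 m[L→φ3] = [1539840, 3023190]
r10 m[L→φ5] = [3079680, 3023190]
r10 m[D→φ3] = [1, 1]
r10 m[P→φ2] = [9, 3]
r10 m[P→φ6] = [2995850, 4188260]
r10 m[E→φ0] = [23595, 16350]
r10 m[E→φ1] = [904, 1113]
r10 m[H→φ4] = [1, 1]
fixed point reached at round 10
b[B] = ⊗ incoming = [20239125, 19288305]

b[B] = [20239125, 19288305]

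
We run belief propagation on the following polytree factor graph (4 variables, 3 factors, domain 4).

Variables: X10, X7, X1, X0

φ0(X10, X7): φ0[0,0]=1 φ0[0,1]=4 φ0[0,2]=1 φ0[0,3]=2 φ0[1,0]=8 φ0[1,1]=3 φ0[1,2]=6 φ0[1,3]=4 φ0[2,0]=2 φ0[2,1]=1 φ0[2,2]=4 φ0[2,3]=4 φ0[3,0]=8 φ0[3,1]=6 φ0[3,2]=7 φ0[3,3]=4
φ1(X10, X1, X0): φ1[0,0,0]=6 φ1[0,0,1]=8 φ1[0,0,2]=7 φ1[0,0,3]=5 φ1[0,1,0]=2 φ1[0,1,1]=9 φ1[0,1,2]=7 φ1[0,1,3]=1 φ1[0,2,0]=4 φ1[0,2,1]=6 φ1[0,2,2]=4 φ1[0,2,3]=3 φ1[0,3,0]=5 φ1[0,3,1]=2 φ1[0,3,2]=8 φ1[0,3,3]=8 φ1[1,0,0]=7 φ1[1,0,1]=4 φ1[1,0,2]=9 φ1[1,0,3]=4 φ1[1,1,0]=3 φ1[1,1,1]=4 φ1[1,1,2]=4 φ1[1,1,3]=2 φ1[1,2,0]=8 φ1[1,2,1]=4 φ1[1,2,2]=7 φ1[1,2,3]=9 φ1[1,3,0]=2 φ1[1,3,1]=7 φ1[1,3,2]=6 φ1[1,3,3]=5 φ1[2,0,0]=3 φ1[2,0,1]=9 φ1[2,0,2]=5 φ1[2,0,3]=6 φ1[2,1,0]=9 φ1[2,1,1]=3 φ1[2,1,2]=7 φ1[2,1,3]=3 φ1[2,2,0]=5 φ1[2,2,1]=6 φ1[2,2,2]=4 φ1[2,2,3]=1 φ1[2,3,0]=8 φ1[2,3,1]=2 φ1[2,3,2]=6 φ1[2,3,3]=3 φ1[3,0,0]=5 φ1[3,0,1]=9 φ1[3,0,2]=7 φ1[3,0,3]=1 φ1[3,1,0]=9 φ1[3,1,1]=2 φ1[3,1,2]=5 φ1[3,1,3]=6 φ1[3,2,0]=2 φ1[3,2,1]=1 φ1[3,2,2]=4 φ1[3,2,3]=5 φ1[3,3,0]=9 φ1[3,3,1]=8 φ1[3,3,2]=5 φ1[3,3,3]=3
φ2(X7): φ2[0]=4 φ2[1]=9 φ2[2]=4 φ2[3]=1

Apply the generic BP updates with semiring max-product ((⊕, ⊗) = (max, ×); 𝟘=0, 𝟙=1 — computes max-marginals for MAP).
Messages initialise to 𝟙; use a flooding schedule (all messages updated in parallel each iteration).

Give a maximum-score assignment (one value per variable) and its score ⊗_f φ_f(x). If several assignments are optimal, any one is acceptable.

init: all messages = 𝟙 over 4 values
r1 m[φ0→X10] = [4, 8, 4, 8]
r1 m[φ0→X7] = [8, 6, 7, 4]
r1 m[φ1→X10] = [9, 9, 9, 9]
r1 m[φ1→X1] = [9, 9, 9, 9]
r1 m[φ1→X0] = [9, 9, 9, 9]
r1 m[φ2→X7] = [4, 9, 4, 1]
r1 m[X10→φ0] = [1, 1, 1, 1]
r1 m[X10→φ1] = [1, 1, 1, 1]
r1 m[X7→φ0] = [1, 1, 1, 1]
r1 m[X7→φ2] = [1, 1, 1, 1]
r1 m[X1→φ1] = [1, 1, 1, 1]
r1 m[X0→φ1] = [1, 1, 1, 1]
r2 m[φ0→X10] = [4, 8, 4, 8]
r2 m[φ0→X7] = [8, 6, 7, 4]
r2 m[φ1→X10] = [9, 9, 9, 9]
r2 m[φ1→X1] = [9, 9, 9, 9]
r2 m[φ1→X0] = [9, 9, 9, 9]
r2 m[φ2→X7] = [4, 9, 4, 1]
r2 m[X10→φ0] = [9, 9, 9, 9]
r2 m[X10→φ1] = [4, 8, 4, 8]
r2 m[X7→φ0] = [4, 9, 4, 1]
r2 m[X7→φ2] = [8, 6, 7, 4]
r2 m[X1→φ1] = [1, 1, 1, 1]
r2 m[X0→φ1] = [1, 1, 1, 1]
r3 m[φ0→X10] = [36, 32, 16, 54]
r3 m[φ0→X7] = [72, 54, 63, 36]
r3 m[φ1→X10] = [9, 9, 9, 9]
r3 m[φ1→X1] = [72, 72, 72, 72]
r3 m[φ1→X0] = [72, 72, 72, 72]
r3 m[φ2→X7] = [4, 9, 4, 1]
r3 m[X10→φ0] = [9, 9, 9, 9]
r3 m[X10→φ1] = [4, 8, 4, 8]
r3 m[X7→φ0] = [4, 9, 4, 1]
r3 m[X7→φ2] = [8, 6, 7, 4]
r3 m[X1→φ1] = [1, 1, 1, 1]
r3 m[X0→φ1] = [1, 1, 1, 1]
r4 m[φ0→X10] = [36, 32, 16, 54]
r4 m[φ0→X7] = [72, 54, 63, 36]
r4 m[φ1→X10] = [9, 9, 9, 9]
r4 m[φ1→X1] = [72, 72, 72, 72]
r4 m[φ1→X0] = [72, 72, 72, 72]
r4 m[φ2→X7] = [4, 9, 4, 1]
r4 m[X10→φ0] = [9, 9, 9, 9]
r4 m[X10→φ1] = [36, 32, 16, 54]
r4 m[X7→φ0] = [4, 9, 4, 1]
r4 m[X7→φ2] = [72, 54, 63, 36]
r4 m[X1→φ1] = [1, 1, 1, 1]
r4 m[X0→φ1] = [1, 1, 1, 1]
r5 m[φ0→X10] = [36, 32, 16, 54]
r5 m[φ0→X7] = [72, 54, 63, 36]
r5 m[φ1→X10] = [9, 9, 9, 9]
r5 m[φ1→X1] = [486, 486, 288, 486]
r5 m[φ1→X0] = [486, 486, 378, 324]
r5 m[φ2→X7] = [4, 9, 4, 1]
r5 m[X10→φ0] = [9, 9, 9, 9]
r5 m[X10→φ1] = [36, 32, 16, 54]
r5 m[X7→φ0] = [4, 9, 4, 1]
r5 m[X7→φ2] = [72, 54, 63, 36]
r5 m[X1→φ1] = [1, 1, 1, 1]
r5 m[X0→φ1] = [1, 1, 1, 1]
r6 m[φ0→X10] = [36, 32, 16, 54]
r6 m[φ0→X7] = [72, 54, 63, 36]
r6 m[φ1→X10] = [9, 9, 9, 9]
r6 m[φ1→X1] = [486, 486, 288, 486]
r6 m[φ1→X0] = [486, 486, 378, 324]
r6 m[φ2→X7] = [4, 9, 4, 1]
r6 m[X10→φ0] = [9, 9, 9, 9]
r6 m[X10→φ1] = [36, 32, 16, 54]
r6 m[X7→φ0] = [4, 9, 4, 1]
r6 m[X7→φ2] = [72, 54, 63, 36]
r6 m[X1→φ1] = [1, 1, 1, 1]
r6 m[X0→φ1] = [1, 1, 1, 1]
fixed point reached at round 6
traceback from X10: (X10=3, X7=1, X1=0, X0=1), score=486

assignment: (X10=3, X7=1, X1=0, X0=1); score = 486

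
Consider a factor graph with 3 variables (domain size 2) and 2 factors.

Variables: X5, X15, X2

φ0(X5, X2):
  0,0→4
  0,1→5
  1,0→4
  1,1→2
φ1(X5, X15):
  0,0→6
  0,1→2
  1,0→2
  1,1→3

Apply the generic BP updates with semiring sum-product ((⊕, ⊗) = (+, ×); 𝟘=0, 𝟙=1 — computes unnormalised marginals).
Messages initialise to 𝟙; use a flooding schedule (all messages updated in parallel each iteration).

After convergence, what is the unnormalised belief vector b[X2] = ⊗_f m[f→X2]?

init: all messages = 𝟙 over 2 values
r1 m[φ0→X5] = [9, 6]
r1 m[φ0→X2] = [8, 7]
r1 m[φ1→X5] = [8, 5]
r1 m[φ1→X15] = [8, 5]
r1 m[X5→φ0] = [1, 1]
r1 m[X5→φ1] = [1, 1]
r1 m[X15→φ1] = [1, 1]
r1 m[X2→φ0] = [1, 1]
r2 m[φ0→X5] = [9, 6]
r2 m[φ0→X2] = [8, 7]
r2 m[φ1→X5] = [8, 5]
r2 m[φ1→X15] = [8, 5]
r2 m[X5→φ0] = [8, 5]
r2 m[X5→φ1] = [9, 6]
r2 m[X15→φ1] = [1, 1]
r2 m[X2→φ0] = [1, 1]
r3 m[φ0→X5] = [9, 6]
r3 m[φ0→X2] = [52, 50]
r3 m[φ1→X5] = [8, 5]
r3 m[φ1→X15] = [66, 36]
r3 m[X5→φ0] = [8, 5]
r3 m[X5→φ1] = [9, 6]
r3 m[X15→φ1] = [1, 1]
r3 m[X2→φ0] = [1, 1]
r4 m[φ0→X5] = [9, 6]
r4 m[φ0→X2] = [52, 50]
r4 m[φ1→X5] = [8, 5]
r4 m[φ1→X15] = [66, 36]
r4 m[X5→φ0] = [8, 5]
r4 m[X5→φ1] = [9, 6]
r4 m[X15→φ1] = [1, 1]
r4 m[X2→φ0] = [1, 1]
fixed point reached at round 4
b[X2] = ⊗ incoming = [52, 50]

b[X2] = [52, 50]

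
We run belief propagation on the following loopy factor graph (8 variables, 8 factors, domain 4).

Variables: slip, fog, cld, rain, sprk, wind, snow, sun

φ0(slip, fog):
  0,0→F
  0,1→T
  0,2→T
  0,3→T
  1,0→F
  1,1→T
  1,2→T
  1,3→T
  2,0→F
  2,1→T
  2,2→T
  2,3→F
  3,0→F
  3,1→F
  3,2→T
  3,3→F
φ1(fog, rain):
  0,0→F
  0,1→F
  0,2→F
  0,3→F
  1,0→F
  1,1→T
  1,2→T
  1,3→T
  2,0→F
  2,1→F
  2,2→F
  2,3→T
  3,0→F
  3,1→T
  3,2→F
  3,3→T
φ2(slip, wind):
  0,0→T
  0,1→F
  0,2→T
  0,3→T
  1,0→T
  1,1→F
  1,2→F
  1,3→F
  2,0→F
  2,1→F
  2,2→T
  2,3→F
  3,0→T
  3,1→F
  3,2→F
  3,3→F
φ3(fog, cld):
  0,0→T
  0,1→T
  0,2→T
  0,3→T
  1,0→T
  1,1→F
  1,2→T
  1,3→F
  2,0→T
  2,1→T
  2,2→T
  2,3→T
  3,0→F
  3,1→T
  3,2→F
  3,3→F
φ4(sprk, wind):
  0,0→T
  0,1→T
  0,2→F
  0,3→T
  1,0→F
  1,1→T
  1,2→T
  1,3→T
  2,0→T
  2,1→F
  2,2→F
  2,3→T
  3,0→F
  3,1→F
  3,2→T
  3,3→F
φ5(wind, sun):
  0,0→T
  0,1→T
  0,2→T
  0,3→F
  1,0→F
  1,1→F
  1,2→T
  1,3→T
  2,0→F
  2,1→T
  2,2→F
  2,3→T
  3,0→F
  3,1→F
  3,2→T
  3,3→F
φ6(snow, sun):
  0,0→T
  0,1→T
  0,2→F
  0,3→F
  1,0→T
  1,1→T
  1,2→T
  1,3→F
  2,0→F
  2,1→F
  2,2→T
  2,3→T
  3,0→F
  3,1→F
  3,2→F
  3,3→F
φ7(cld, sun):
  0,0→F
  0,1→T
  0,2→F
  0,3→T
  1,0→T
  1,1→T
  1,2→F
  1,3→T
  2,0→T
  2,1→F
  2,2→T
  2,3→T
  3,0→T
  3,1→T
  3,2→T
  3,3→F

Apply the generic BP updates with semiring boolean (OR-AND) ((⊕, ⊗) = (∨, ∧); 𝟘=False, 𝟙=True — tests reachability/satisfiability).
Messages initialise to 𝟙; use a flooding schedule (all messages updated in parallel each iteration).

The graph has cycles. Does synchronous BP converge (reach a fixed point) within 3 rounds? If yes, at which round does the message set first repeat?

init: all messages = 𝟙 over 4 values
r1 m[φ0→slip] = [T, T, T, T]
r1 m[φ0→fog] = [F, T, T, T]
r1 m[φ1→fog] = [F, T, T, T]
r1 m[φ1→rain] = [F, T, T, T]
r1 m[φ2→slip] = [T, T, T, T]
r1 m[φ2→wind] = [T, F, T, T]
r1 m[φ3→fog] = [T, T, T, T]
r1 m[φ3→cld] = [T, T, T, T]
r1 m[φ4→sprk] = [T, T, T, T]
r1 m[φ4→wind] = [T, T, T, T]
r1 m[φ5→wind] = [T, T, T, T]
r1 m[φ5→sun] = [T, T, T, T]
r1 m[φ6→snow] = [T, T, T, F]
r1 m[φ6→sun] = [T, T, T, T]
r1 m[φ7→cld] = [T, T, T, T]
r1 m[φ7→sun] = [T, T, T, T]
r1 m[slip→φ0] = [T, T, T, T]
r1 m[slip→φ2] = [T, T, T, T]
r1 m[fog→φ0] = [T, T, T, T]
r1 m[fog→φ1] = [T, T, T, T]
r1 m[fog→φ3] = [T, T, T, T]
r1 m[cld→φ3] = [T, T, T, T]
r1 m[cld→φ7] = [T, T, T, T]
r1 m[rain→φ1] = [T, T, T, T]
r1 m[sprk→φ4] = [T, T, T, T]
r1 m[wind→φ2] = [T, T, T, T]
r1 m[wind→φ4] = [T, T, T, T]
r1 m[wind→φ5] = [T, T, T, T]
r1 m[snow→φ6] = [T, T, T, T]
r1 m[sun→φ5] = [T, T, T, T]
r1 m[sun→φ6] = [T, T, T, T]
r1 m[sun→φ7] = [T, T, T, T]
r2 m[φ0→slip] = [T, T, T, T]
r2 m[φ0→fog] = [F, T, T, T]
r2 m[φ1→fog] = [F, T, T, T]
r2 m[φ1→rain] = [F, T, T, T]
r2 m[φ2→slip] = [T, T, T, T]
r2 m[φ2→wind] = [T, F, T, T]
r2 m[φ3→fog] = [T, T, T, T]
r2 m[φ3→cld] = [T, T, T, T]
r2 m[φ4→sprk] = [T, T, T, T]
r2 m[φ4→wind] = [T, T, T, T]
r2 m[φ5→wind] = [T, T, T, T]
r2 m[φ5→sun] = [T, T, T, T]
r2 m[φ6→snow] = [T, T, T, F]
r2 m[φ6→sun] = [T, T, T, T]
r2 m[φ7→cld] = [T, T, T, T]
r2 m[φ7→sun] = [T, T, T, T]
r2 m[slip→φ0] = [T, T, T, T]
r2 m[slip→φ2] = [T, T, T, T]
r2 m[fog→φ0] = [F, T, T, T]
r2 m[fog→φ1] = [F, T, T, T]
r2 m[fog→φ3] = [F, T, T, T]
r2 m[cld→φ3] = [T, T, T, T]
r2 m[cld→φ7] = [T, T, T, T]
r2 m[rain→φ1] = [T, T, T, T]
r2 m[sprk→φ4] = [T, T, T, T]
r2 m[wind→φ2] = [T, T, T, T]
r2 m[wind→φ4] = [T, F, T, T]
r2 m[wind→φ5] = [T, F, T, T]
r2 m[snow→φ6] = [T, T, T, T]
r2 m[sun→φ5] = [T, T, T, T]
r2 m[sun→φ6] = [T, T, T, T]
r2 m[sun→φ7] = [T, T, T, T]
r3 m[φ0→slip] = [T, T, T, T]
r3 m[φ0→fog] = [F, T, T, T]
r3 m[φ1→fog] = [F, T, T, T]
r3 m[φ1→rain] = [F, T, T, T]
r3 m[φ2→slip] = [T, T, T, T]
r3 m[φ2→wind] = [T, F, T, T]
r3 m[φ3→fog] = [T, T, T, T]
r3 m[φ3→cld] = [T, T, T, T]
r3 m[φ4→sprk] = [T, T, T, T]
r3 m[φ4→wind] = [T, T, T, T]
r3 m[φ5→wind] = [T, T, T, T]
r3 m[φ5→sun] = [T, T, T, T]
r3 m[φ6→snow] = [T, T, T, F]
r3 m[φ6→sun] = [T, T, T, T]
r3 m[φ7→cld] = [T, T, T, T]
r3 m[φ7→sun] = [T, T, T, T]
r3 m[slip→φ0] = [T, T, T, T]
r3 m[slip→φ2] = [T, T, T, T]
r3 m[fog→φ0] = [F, T, T, T]
r3 m[fog→φ1] = [F, T, T, T]
r3 m[fog→φ3] = [F, T, T, T]
r3 m[cld→φ3] = [T, T, T, T]
r3 m[cld→φ7] = [T, T, T, T]
r3 m[rain→φ1] = [T, T, T, T]
r3 m[sprk→φ4] = [T, T, T, T]
r3 m[wind→φ2] = [T, T, T, T]
r3 m[wind→φ4] = [T, F, T, T]
r3 m[wind→φ5] = [T, F, T, T]
r3 m[snow→φ6] = [T, T, T, T]
r3 m[sun→φ5] = [T, T, T, T]
r3 m[sun→φ6] = [T, T, T, T]
r3 m[sun→φ7] = [T, T, T, T]
fixed point reached at round 3
messages reach a fixed point at round 3

CONVERGED at round 3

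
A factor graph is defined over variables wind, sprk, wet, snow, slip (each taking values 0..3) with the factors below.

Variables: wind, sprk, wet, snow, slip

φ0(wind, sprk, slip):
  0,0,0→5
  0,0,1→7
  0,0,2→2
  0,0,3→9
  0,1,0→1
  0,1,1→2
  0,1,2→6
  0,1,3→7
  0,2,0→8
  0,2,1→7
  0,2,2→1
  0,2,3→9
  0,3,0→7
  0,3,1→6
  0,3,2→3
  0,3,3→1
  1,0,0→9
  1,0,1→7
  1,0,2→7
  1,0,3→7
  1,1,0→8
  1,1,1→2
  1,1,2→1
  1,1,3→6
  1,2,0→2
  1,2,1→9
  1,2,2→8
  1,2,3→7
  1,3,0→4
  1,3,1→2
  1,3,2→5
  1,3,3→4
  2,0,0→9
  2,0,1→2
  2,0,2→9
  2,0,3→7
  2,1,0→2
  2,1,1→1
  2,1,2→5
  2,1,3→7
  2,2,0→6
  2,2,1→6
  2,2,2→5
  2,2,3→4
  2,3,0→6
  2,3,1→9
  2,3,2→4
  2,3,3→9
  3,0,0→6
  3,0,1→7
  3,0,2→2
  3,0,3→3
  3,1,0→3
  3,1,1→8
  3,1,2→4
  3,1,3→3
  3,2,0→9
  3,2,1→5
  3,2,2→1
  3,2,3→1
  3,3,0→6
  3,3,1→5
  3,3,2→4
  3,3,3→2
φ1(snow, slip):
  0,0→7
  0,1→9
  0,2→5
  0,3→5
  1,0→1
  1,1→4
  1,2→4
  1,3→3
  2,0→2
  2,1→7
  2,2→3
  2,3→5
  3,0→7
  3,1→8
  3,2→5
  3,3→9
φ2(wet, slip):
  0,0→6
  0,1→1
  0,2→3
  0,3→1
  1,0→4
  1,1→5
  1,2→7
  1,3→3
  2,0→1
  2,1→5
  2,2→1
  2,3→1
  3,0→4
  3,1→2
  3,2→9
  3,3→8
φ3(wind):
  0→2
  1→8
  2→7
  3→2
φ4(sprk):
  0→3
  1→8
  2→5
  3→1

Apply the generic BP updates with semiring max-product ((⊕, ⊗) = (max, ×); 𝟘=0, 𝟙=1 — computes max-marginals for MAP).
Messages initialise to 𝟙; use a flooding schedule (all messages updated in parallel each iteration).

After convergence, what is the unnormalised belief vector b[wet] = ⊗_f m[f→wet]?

b[wet] = [21504, 16200, 16200, 28224]

init: all messages = 𝟙 over 4 values
r1 m[φ0→wind] = [9, 9, 9, 9]
r1 m[φ0→sprk] = [9, 8, 9, 9]
r1 m[φ0→slip] = [9, 9, 9, 9]
r1 m[φ1→snow] = [9, 4, 7, 9]
r1 m[φ1→slip] = [7, 9, 5, 9]
r1 m[φ2→wet] = [6, 7, 5, 9]
r1 m[φ2→slip] = [6, 5, 9, 8]
r1 m[φ3→wind] = [2, 8, 7, 2]
r1 m[φ4→sprk] = [3, 8, 5, 1]
r1 m[wind→φ0] = [1, 1, 1, 1]
r1 m[wind→φ3] = [1, 1, 1, 1]
r1 m[sprk→φ0] = [1, 1, 1, 1]
r1 m[sprk→φ4] = [1, 1, 1, 1]
r1 m[wet→φ2] = [1, 1, 1, 1]
r1 m[snow→φ1] = [1, 1, 1, 1]
r1 m[slip→φ0] = [1, 1, 1, 1]
r1 m[slip→φ1] = [1, 1, 1, 1]
r1 m[slip→φ2] = [1, 1, 1, 1]
r2 m[φ0→wind] = [9, 9, 9, 9]
r2 m[φ0→sprk] = [9, 8, 9, 9]
r2 m[φ0→slip] = [9, 9, 9, 9]
r2 m[φ1→snow] = [9, 4, 7, 9]
r2 m[φ1→slip] = [7, 9, 5, 9]
r2 m[φ2→wet] = [6, 7, 5, 9]
r2 m[φ2→slip] = [6, 5, 9, 8]
r2 m[φ3→wind] = [2, 8, 7, 2]
r2 m[φ4→sprk] = [3, 8, 5, 1]
r2 m[wind→φ0] = [2, 8, 7, 2]
r2 m[wind→φ3] = [9, 9, 9, 9]
r2 m[sprk→φ0] = [3, 8, 5, 1]
r2 m[sprk→φ4] = [9, 8, 9, 9]
r2 m[wet→φ2] = [1, 1, 1, 1]
r2 m[snow→φ1] = [1, 1, 1, 1]
r2 m[slip→φ0] = [42, 45, 45, 72]
r2 m[slip→φ1] = [54, 45, 81, 72]
r2 m[slip→φ2] = [63, 81, 45, 81]
r3 m[φ0→wind] = [4032, 3456, 4032, 2880]
r3 m[φ0→sprk] = [4032, 3528, 4032, 4536]
r3 m[φ0→slip] = [512, 360, 320, 392]
r3 m[φ1→snow] = [405, 324, 360, 648]
r3 m[φ1→slip] = [7, 9, 5, 9]
r3 m[φ2→wet] = [378, 405, 405, 648]
r3 m[φ2→slip] = [6, 5, 9, 8]
r3 m[φ3→wind] = [2, 8, 7, 2]
r3 m[φ4→sprk] = [3, 8, 5, 1]
r3 m[wind→φ0] = [2, 8, 7, 2]
r3 m[wind→φ3] = [9, 9, 9, 9]
r3 m[sprk→φ0] = [3, 8, 5, 1]
r3 m[sprk→φ4] = [9, 8, 9, 9]
r3 m[wet→φ2] = [1, 1, 1, 1]
r3 m[snow→φ1] = [1, 1, 1, 1]
r3 m[slip→φ0] = [42, 45, 45, 72]
r3 m[slip→φ1] = [54, 45, 81, 72]
r3 m[slip→φ2] = [63, 81, 45, 81]
r4 m[φ0→wind] = [4032, 3456, 4032, 2880]
r4 m[φ0→sprk] = [4032, 3528, 4032, 4536]
r4 m[φ0→slip] = [512, 360, 320, 392]
r4 m[φ1→snow] = [405, 324, 360, 648]
r4 m[φ1→slip] = [7, 9, 5, 9]
r4 m[φ2→wet] = [378, 405, 405, 648]
r4 m[φ2→slip] = [6, 5, 9, 8]
r4 m[φ3→wind] = [2, 8, 7, 2]
r4 m[φ4→sprk] = [3, 8, 5, 1]
r4 m[wind→φ0] = [2, 8, 7, 2]
r4 m[wind→φ3] = [4032, 3456, 4032, 2880]
r4 m[sprk→φ0] = [3, 8, 5, 1]
r4 m[sprk→φ4] = [4032, 3528, 4032, 4536]
r4 m[wet→φ2] = [1, 1, 1, 1]
r4 m[snow→φ1] = [1, 1, 1, 1]
r4 m[slip→φ0] = [42, 45, 45, 72]
r4 m[slip→φ1] = [3072, 1800, 2880, 3136]
r4 m[slip→φ2] = [3584, 3240, 1600, 3528]
r5 m[φ0→wind] = [4032, 3456, 4032, 2880]
r5 m[φ0→sprk] = [4032, 3528, 4032, 4536]
r5 m[φ0→slip] = [512, 360, 320, 392]
r5 m[φ1→snow] = [21504, 11520, 15680, 28224]
r5 m[φ1→slip] = [7, 9, 5, 9]
r5 m[φ2→wet] = [21504, 16200, 16200, 28224]
r5 m[φ2→slip] = [6, 5, 9, 8]
r5 m[φ3→wind] = [2, 8, 7, 2]
r5 m[φ4→sprk] = [3, 8, 5, 1]
r5 m[wind→φ0] = [2, 8, 7, 2]
r5 m[wind→φ3] = [4032, 3456, 4032, 2880]
r5 m[sprk→φ0] = [3, 8, 5, 1]
r5 m[sprk→φ4] = [4032, 3528, 4032, 4536]
r5 m[wet→φ2] = [1, 1, 1, 1]
r5 m[snow→φ1] = [1, 1, 1, 1]
r5 m[slip→φ0] = [42, 45, 45, 72]
r5 m[slip→φ1] = [3072, 1800, 2880, 3136]
r5 m[slip→φ2] = [3584, 3240, 1600, 3528]
r6 m[φ0→wind] = [4032, 3456, 4032, 2880]
r6 m[φ0→sprk] = [4032, 3528, 4032, 4536]
r6 m[φ0→slip] = [512, 360, 320, 392]
r6 m[φ1→snow] = [21504, 11520, 15680, 28224]
r6 m[φ1→slip] = [7, 9, 5, 9]
r6 m[φ2→wet] = [21504, 16200, 16200, 28224]
r6 m[φ2→slip] = [6, 5, 9, 8]
r6 m[φ3→wind] = [2, 8, 7, 2]
r6 m[φ4→sprk] = [3, 8, 5, 1]
r6 m[wind→φ0] = [2, 8, 7, 2]
r6 m[wind→φ3] = [4032, 3456, 4032, 2880]
r6 m[sprk→φ0] = [3, 8, 5, 1]
r6 m[sprk→φ4] = [4032, 3528, 4032, 4536]
r6 m[wet→φ2] = [1, 1, 1, 1]
r6 m[snow→φ1] = [1, 1, 1, 1]
r6 m[slip→φ0] = [42, 45, 45, 72]
r6 m[slip→φ1] = [3072, 1800, 2880, 3136]
r6 m[slip→φ2] = [3584, 3240, 1600, 3528]
fixed point reached at round 6
b[wet] = ⊗ incoming = [21504, 16200, 16200, 28224]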